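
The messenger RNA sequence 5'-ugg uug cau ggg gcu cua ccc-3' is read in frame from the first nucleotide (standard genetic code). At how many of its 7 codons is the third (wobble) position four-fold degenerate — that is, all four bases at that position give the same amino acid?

Codon 1 UGG (Trp): third position 1-fold.
Codon 2 UUG (Leu): third position 2-fold.
Codon 3 CAU (His): third position 2-fold.
Codon 4 GGG (Gly): third position 4-fold.
Codon 5 GCU (Ala): third position 4-fold.
Codon 6 CUA (Leu): third position 4-fold.
Codon 7 CCC (Pro): third position 4-fold.
Four-fold degenerate third positions: 4.

4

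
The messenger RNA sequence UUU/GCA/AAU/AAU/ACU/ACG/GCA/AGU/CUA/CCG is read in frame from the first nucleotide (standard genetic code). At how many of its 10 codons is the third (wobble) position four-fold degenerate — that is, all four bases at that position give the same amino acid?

6

Codon 1 UUU (Phe): third position 2-fold.
Codon 2 GCA (Ala): third position 4-fold.
Codon 3 AAU (Asn): third position 2-fold.
Codon 4 AAU (Asn): third position 2-fold.
Codon 5 ACU (Thr): third position 4-fold.
Codon 6 ACG (Thr): third position 4-fold.
Codon 7 GCA (Ala): third position 4-fold.
Codon 8 AGU (Ser): third position 2-fold.
Codon 9 CUA (Leu): third position 4-fold.
Codon 10 CCG (Pro): third position 4-fold.
Four-fold degenerate third positions: 6.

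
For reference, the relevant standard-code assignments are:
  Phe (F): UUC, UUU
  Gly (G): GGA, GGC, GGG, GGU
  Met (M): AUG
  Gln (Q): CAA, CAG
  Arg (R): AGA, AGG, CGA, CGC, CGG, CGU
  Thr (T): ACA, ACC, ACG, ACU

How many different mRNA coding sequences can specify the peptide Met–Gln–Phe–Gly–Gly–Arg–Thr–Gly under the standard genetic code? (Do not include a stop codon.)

Met: 1 codon.
Gln: 2 codons.
Phe: 2 codons.
Gly: 4 codons.
Gly: 4 codons.
Arg: 6 codons.
Thr: 4 codons.
Gly: 4 codons.
1 × 2 × 2 × 4 × 4 × 6 × 4 × 4 = 6144.

6144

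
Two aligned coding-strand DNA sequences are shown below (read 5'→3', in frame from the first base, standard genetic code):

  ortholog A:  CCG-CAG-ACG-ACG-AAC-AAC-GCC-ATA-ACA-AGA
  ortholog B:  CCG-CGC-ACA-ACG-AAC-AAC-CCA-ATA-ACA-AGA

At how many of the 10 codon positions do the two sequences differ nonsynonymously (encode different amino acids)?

Codon 1: CCG Pro / CCG Pro — identical.
Codon 2: CAG Gln / CGC Arg — nonsynonymous.
Codon 3: ACG Thr / ACA Thr — synonymous.
Codon 4: ACG Thr / ACG Thr — identical.
Codon 5: AAC Asn / AAC Asn — identical.
Codon 6: AAC Asn / AAC Asn — identical.
Codon 7: GCC Ala / CCA Pro — nonsynonymous.
Codon 8: ATA Ile / ATA Ile — identical.
Codon 9: ACA Thr / ACA Thr — identical.
Codon 10: AGA Arg / AGA Arg — identical.
Nonsynonymous differences: 2.

2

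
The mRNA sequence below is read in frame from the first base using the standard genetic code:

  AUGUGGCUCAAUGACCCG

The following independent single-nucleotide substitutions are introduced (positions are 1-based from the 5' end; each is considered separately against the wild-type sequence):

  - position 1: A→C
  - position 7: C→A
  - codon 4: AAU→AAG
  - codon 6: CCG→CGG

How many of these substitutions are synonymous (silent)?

0

Codon 1: AUG (Met) → CUG (Leu) — missense.
Codon 3: CUC (Leu) → AUC (Ile) — missense.
Codon 4: AAU (Asn) → AAG (Lys) — missense.
Codon 6: CCG (Pro) → CGG (Arg) — missense.
Synonymous: 0 of 4.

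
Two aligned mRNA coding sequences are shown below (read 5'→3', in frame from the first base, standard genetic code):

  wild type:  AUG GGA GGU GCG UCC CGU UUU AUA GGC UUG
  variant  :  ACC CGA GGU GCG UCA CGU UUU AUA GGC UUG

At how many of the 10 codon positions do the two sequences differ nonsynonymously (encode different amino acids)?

2

Codon 1: AUG Met / ACC Thr — nonsynonymous.
Codon 2: GGA Gly / CGA Arg — nonsynonymous.
Codon 3: GGU Gly / GGU Gly — identical.
Codon 4: GCG Ala / GCG Ala — identical.
Codon 5: UCC Ser / UCA Ser — synonymous.
Codon 6: CGU Arg / CGU Arg — identical.
Codon 7: UUU Phe / UUU Phe — identical.
Codon 8: AUA Ile / AUA Ile — identical.
Codon 9: GGC Gly / GGC Gly — identical.
Codon 10: UUG Leu / UUG Leu — identical.
Nonsynonymous differences: 2.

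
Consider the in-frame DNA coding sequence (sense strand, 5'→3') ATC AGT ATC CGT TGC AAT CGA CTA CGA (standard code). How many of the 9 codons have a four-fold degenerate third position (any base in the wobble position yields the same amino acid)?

Codon 1 ATC (Ile): third position 3-fold.
Codon 2 AGT (Ser): third position 2-fold.
Codon 3 ATC (Ile): third position 3-fold.
Codon 4 CGT (Arg): third position 4-fold.
Codon 5 TGC (Cys): third position 2-fold.
Codon 6 AAT (Asn): third position 2-fold.
Codon 7 CGA (Arg): third position 4-fold.
Codon 8 CTA (Leu): third position 4-fold.
Codon 9 CGA (Arg): third position 4-fold.
Four-fold degenerate third positions: 4.

4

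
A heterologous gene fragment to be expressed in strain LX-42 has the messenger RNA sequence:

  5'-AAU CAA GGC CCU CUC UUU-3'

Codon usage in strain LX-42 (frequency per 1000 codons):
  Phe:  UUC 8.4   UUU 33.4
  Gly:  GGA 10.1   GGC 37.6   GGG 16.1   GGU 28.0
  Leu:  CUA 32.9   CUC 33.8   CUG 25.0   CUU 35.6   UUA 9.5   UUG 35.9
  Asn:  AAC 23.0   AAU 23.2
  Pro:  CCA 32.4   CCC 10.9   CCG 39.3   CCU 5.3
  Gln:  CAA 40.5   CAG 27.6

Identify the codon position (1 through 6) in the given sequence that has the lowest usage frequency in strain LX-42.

Codon 1 AAU (Asn): 23.2 per 1000.
Codon 2 CAA (Gln): 40.5 per 1000.
Codon 3 GGC (Gly): 37.6 per 1000.
Codon 4 CCU (Pro): 5.3 per 1000.
Codon 5 CUC (Leu): 33.8 per 1000.
Codon 6 UUU (Phe): 33.4 per 1000.
Lowest frequency is 5.3 at codon 4.

4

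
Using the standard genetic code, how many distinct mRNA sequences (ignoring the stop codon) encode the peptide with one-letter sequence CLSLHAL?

Cys: 2 codons.
Leu: 6 codons.
Ser: 6 codons.
Leu: 6 codons.
His: 2 codons.
Ala: 4 codons.
Leu: 6 codons.
2 × 6 × 6 × 6 × 2 × 4 × 6 = 20736.

20736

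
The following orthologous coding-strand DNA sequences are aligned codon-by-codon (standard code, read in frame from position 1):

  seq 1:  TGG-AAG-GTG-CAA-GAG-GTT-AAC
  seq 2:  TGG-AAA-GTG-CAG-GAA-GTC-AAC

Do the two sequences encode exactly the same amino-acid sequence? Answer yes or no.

Codon 1: TGG Trp / TGG Trp — identical.
Codon 2: AAG Lys / AAA Lys — synonymous.
Codon 3: GTG Val / GTG Val — identical.
Codon 4: CAA Gln / CAG Gln — synonymous.
Codon 5: GAG Glu / GAA Glu — synonymous.
Codon 6: GTT Val / GTC Val — synonymous.
Codon 7: AAC Asn / AAC Asn — identical.
Nonsynonymous differences: 0 → same protein.

yes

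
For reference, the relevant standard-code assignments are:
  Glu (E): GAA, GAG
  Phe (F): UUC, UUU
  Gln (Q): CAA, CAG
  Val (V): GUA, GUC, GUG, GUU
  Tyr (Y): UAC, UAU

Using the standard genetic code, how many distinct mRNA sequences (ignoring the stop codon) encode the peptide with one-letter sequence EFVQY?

64

Glu: 2 codons.
Phe: 2 codons.
Val: 4 codons.
Gln: 2 codons.
Tyr: 2 codons.
2 × 2 × 4 × 2 × 2 = 64.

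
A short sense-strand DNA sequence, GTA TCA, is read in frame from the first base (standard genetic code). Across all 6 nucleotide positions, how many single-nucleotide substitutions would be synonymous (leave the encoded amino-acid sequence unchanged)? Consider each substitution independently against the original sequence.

6

Codon 1 (GTA, Val): 3 synonymous substitutions.
Codon 2 (TCA, Ser): 3 synonymous substitutions.
Total: 3 + 3 = 6.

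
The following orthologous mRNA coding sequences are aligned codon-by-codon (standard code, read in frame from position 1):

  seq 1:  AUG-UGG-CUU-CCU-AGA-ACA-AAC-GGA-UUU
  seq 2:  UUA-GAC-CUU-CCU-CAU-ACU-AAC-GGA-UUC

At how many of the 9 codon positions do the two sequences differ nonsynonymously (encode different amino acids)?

3

Codon 1: AUG Met / UUA Leu — nonsynonymous.
Codon 2: UGG Trp / GAC Asp — nonsynonymous.
Codon 3: CUU Leu / CUU Leu — identical.
Codon 4: CCU Pro / CCU Pro — identical.
Codon 5: AGA Arg / CAU His — nonsynonymous.
Codon 6: ACA Thr / ACU Thr — synonymous.
Codon 7: AAC Asn / AAC Asn — identical.
Codon 8: GGA Gly / GGA Gly — identical.
Codon 9: UUU Phe / UUC Phe — synonymous.
Nonsynonymous differences: 3.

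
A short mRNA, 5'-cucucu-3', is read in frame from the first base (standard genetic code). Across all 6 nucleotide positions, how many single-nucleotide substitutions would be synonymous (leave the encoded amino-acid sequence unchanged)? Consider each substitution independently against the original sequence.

6

Codon 1 (CUC, Leu): 3 synonymous substitutions.
Codon 2 (UCU, Ser): 3 synonymous substitutions.
Total: 3 + 3 = 6.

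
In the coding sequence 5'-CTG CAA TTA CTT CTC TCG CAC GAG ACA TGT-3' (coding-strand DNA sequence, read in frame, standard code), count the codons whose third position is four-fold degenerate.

Codon 1 CTG (Leu): third position 4-fold.
Codon 2 CAA (Gln): third position 2-fold.
Codon 3 TTA (Leu): third position 2-fold.
Codon 4 CTT (Leu): third position 4-fold.
Codon 5 CTC (Leu): third position 4-fold.
Codon 6 TCG (Ser): third position 4-fold.
Codon 7 CAC (His): third position 2-fold.
Codon 8 GAG (Glu): third position 2-fold.
Codon 9 ACA (Thr): third position 4-fold.
Codon 10 TGT (Cys): third position 2-fold.
Four-fold degenerate third positions: 5.

5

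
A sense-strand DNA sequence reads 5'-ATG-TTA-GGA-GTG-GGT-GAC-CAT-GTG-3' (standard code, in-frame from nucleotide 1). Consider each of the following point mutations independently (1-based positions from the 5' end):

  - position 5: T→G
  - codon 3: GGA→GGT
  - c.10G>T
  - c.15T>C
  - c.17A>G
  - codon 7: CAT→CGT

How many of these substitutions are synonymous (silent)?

2

Codon 2: TTA (Leu) → TGA (Stop) — nonsense.
Codon 3: GGA (Gly) → GGT (Gly) — synonymous.
Codon 4: GTG (Val) → TTG (Leu) — missense.
Codon 5: GGT (Gly) → GGC (Gly) — synonymous.
Codon 6: GAC (Asp) → GGC (Gly) — missense.
Codon 7: CAT (His) → CGT (Arg) — missense.
Synonymous: 2 of 6.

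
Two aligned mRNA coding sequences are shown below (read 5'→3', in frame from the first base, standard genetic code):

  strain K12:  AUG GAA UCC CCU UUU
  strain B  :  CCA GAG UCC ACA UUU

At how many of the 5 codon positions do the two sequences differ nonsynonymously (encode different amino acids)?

2

Codon 1: AUG Met / CCA Pro — nonsynonymous.
Codon 2: GAA Glu / GAG Glu — synonymous.
Codon 3: UCC Ser / UCC Ser — identical.
Codon 4: CCU Pro / ACA Thr — nonsynonymous.
Codon 5: UUU Phe / UUU Phe — identical.
Nonsynonymous differences: 2.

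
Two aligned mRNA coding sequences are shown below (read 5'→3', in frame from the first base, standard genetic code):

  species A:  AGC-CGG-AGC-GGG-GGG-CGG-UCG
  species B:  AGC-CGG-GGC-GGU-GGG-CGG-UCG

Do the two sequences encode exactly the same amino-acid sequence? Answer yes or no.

no

Codon 1: AGC Ser / AGC Ser — identical.
Codon 2: CGG Arg / CGG Arg — identical.
Codon 3: AGC Ser / GGC Gly — nonsynonymous.
Codon 4: GGG Gly / GGU Gly — synonymous.
Codon 5: GGG Gly / GGG Gly — identical.
Codon 6: CGG Arg / CGG Arg — identical.
Codon 7: UCG Ser / UCG Ser — identical.
Nonsynonymous differences: 1 → different protein.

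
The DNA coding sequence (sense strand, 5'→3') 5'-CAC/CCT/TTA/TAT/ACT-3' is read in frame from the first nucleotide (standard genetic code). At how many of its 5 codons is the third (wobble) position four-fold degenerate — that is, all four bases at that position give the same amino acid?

2

Codon 1 CAC (His): third position 2-fold.
Codon 2 CCT (Pro): third position 4-fold.
Codon 3 TTA (Leu): third position 2-fold.
Codon 4 TAT (Tyr): third position 2-fold.
Codon 5 ACT (Thr): third position 4-fold.
Four-fold degenerate third positions: 2.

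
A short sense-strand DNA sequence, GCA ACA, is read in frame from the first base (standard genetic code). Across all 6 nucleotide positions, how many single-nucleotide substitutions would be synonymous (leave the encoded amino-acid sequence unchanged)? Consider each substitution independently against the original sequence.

6

Codon 1 (GCA, Ala): 3 synonymous substitutions.
Codon 2 (ACA, Thr): 3 synonymous substitutions.
Total: 3 + 3 = 6.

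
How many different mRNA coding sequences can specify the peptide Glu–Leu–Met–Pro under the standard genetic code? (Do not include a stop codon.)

48

Glu: 2 codons.
Leu: 6 codons.
Met: 1 codon.
Pro: 4 codons.
2 × 6 × 1 × 4 = 48.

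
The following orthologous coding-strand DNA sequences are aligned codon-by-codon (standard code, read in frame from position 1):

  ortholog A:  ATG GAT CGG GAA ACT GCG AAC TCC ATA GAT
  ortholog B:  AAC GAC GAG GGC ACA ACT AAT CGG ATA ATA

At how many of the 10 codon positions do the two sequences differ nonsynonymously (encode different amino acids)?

Codon 1: ATG Met / AAC Asn — nonsynonymous.
Codon 2: GAT Asp / GAC Asp — synonymous.
Codon 3: CGG Arg / GAG Glu — nonsynonymous.
Codon 4: GAA Glu / GGC Gly — nonsynonymous.
Codon 5: ACT Thr / ACA Thr — synonymous.
Codon 6: GCG Ala / ACT Thr — nonsynonymous.
Codon 7: AAC Asn / AAT Asn — synonymous.
Codon 8: TCC Ser / CGG Arg — nonsynonymous.
Codon 9: ATA Ile / ATA Ile — identical.
Codon 10: GAT Asp / ATA Ile — nonsynonymous.
Nonsynonymous differences: 6.

6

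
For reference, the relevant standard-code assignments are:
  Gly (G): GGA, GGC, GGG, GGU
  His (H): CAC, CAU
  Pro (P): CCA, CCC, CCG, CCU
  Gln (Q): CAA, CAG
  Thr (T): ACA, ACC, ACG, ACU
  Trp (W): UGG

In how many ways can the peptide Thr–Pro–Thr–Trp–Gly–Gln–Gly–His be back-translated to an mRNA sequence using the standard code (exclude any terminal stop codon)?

4096

Thr: 4 codons.
Pro: 4 codons.
Thr: 4 codons.
Trp: 1 codon.
Gly: 4 codons.
Gln: 2 codons.
Gly: 4 codons.
His: 2 codons.
4 × 4 × 4 × 1 × 4 × 2 × 4 × 2 = 4096.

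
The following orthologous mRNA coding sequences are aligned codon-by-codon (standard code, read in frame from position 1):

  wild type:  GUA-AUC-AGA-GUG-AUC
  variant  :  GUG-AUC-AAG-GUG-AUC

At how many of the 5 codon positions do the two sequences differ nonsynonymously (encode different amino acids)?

Codon 1: GUA Val / GUG Val — synonymous.
Codon 2: AUC Ile / AUC Ile — identical.
Codon 3: AGA Arg / AAG Lys — nonsynonymous.
Codon 4: GUG Val / GUG Val — identical.
Codon 5: AUC Ile / AUC Ile — identical.
Nonsynonymous differences: 1.

1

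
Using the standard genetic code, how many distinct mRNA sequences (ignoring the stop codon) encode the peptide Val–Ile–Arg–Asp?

Val: 4 codons.
Ile: 3 codons.
Arg: 6 codons.
Asp: 2 codons.
4 × 3 × 6 × 2 = 144.

144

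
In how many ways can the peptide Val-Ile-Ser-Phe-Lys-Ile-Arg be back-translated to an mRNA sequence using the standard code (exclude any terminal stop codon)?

5184

Val: 4 codons.
Ile: 3 codons.
Ser: 6 codons.
Phe: 2 codons.
Lys: 2 codons.
Ile: 3 codons.
Arg: 6 codons.
4 × 3 × 6 × 2 × 2 × 3 × 6 = 5184.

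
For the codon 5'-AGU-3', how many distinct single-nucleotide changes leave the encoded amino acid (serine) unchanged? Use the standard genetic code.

1

Position 1: none → 0 synonymous.
Position 2: none → 0 synonymous.
Position 3: AGC → 1 synonymous.
Total: 0 + 0 + 1 = 1.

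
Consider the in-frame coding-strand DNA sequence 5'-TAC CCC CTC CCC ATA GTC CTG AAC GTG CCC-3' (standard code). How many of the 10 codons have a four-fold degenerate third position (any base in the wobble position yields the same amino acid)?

Codon 1 TAC (Tyr): third position 2-fold.
Codon 2 CCC (Pro): third position 4-fold.
Codon 3 CTC (Leu): third position 4-fold.
Codon 4 CCC (Pro): third position 4-fold.
Codon 5 ATA (Ile): third position 3-fold.
Codon 6 GTC (Val): third position 4-fold.
Codon 7 CTG (Leu): third position 4-fold.
Codon 8 AAC (Asn): third position 2-fold.
Codon 9 GTG (Val): third position 4-fold.
Codon 10 CCC (Pro): third position 4-fold.
Four-fold degenerate third positions: 7.

7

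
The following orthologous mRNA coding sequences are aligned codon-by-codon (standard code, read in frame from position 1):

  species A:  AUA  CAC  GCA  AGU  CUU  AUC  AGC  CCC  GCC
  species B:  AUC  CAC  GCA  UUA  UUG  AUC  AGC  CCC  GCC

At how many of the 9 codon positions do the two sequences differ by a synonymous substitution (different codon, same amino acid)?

Codon 1: AUA Ile / AUC Ile — synonymous.
Codon 2: CAC His / CAC His — identical.
Codon 3: GCA Ala / GCA Ala — identical.
Codon 4: AGU Ser / UUA Leu — nonsynonymous.
Codon 5: CUU Leu / UUG Leu — synonymous.
Codon 6: AUC Ile / AUC Ile — identical.
Codon 7: AGC Ser / AGC Ser — identical.
Codon 8: CCC Pro / CCC Pro — identical.
Codon 9: GCC Ala / GCC Ala — identical.
Synonymous differences: 2.

2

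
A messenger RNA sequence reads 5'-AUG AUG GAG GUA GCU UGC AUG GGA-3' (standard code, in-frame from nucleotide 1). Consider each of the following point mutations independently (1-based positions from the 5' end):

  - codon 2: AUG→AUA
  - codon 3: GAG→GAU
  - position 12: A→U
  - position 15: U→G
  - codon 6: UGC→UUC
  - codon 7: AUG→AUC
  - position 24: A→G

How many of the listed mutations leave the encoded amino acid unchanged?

3

Codon 2: AUG (Met) → AUA (Ile) — missense.
Codon 3: GAG (Glu) → GAU (Asp) — missense.
Codon 4: GUA (Val) → GUU (Val) — synonymous.
Codon 5: GCU (Ala) → GCG (Ala) — synonymous.
Codon 6: UGC (Cys) → UUC (Phe) — missense.
Codon 7: AUG (Met) → AUC (Ile) — missense.
Codon 8: GGA (Gly) → GGG (Gly) — synonymous.
Synonymous: 3 of 7.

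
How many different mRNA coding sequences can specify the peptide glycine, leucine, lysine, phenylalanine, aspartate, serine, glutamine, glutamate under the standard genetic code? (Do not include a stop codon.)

4608

Gly: 4 codons.
Leu: 6 codons.
Lys: 2 codons.
Phe: 2 codons.
Asp: 2 codons.
Ser: 6 codons.
Gln: 2 codons.
Glu: 2 codons.
4 × 6 × 2 × 2 × 2 × 6 × 2 × 2 = 4608.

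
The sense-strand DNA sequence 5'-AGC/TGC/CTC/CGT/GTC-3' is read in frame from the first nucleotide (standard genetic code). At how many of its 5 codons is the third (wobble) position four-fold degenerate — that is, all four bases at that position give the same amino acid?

Codon 1 AGC (Ser): third position 2-fold.
Codon 2 TGC (Cys): third position 2-fold.
Codon 3 CTC (Leu): third position 4-fold.
Codon 4 CGT (Arg): third position 4-fold.
Codon 5 GTC (Val): third position 4-fold.
Four-fold degenerate third positions: 3.

3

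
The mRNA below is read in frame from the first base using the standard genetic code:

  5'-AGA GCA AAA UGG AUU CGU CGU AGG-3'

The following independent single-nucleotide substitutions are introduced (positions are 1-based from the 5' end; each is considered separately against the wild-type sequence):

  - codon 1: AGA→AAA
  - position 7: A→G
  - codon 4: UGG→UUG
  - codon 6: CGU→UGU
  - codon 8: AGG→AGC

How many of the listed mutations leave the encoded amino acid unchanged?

Codon 1: AGA (Arg) → AAA (Lys) — missense.
Codon 3: AAA (Lys) → GAA (Glu) — missense.
Codon 4: UGG (Trp) → UUG (Leu) — missense.
Codon 6: CGU (Arg) → UGU (Cys) — missense.
Codon 8: AGG (Arg) → AGC (Ser) — missense.
Synonymous: 0 of 5.

0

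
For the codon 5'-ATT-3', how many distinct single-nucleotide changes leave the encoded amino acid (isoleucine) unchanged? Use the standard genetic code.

2

Position 1: none → 0 synonymous.
Position 2: none → 0 synonymous.
Position 3: ATC, ATA → 2 synonymous.
Total: 0 + 0 + 2 = 2.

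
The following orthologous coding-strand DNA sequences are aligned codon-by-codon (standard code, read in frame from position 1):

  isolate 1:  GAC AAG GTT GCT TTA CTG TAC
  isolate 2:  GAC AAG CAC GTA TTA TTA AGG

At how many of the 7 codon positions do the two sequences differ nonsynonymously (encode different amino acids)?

Codon 1: GAC Asp / GAC Asp — identical.
Codon 2: AAG Lys / AAG Lys — identical.
Codon 3: GTT Val / CAC His — nonsynonymous.
Codon 4: GCT Ala / GTA Val — nonsynonymous.
Codon 5: TTA Leu / TTA Leu — identical.
Codon 6: CTG Leu / TTA Leu — synonymous.
Codon 7: TAC Tyr / AGG Arg — nonsynonymous.
Nonsynonymous differences: 3.

3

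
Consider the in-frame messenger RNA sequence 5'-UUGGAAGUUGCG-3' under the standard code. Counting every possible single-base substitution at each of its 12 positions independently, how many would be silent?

9

Codon 1 (UUG, Leu): 2 synonymous substitutions.
Codon 2 (GAA, Glu): 1 synonymous substitution.
Codon 3 (GUU, Val): 3 synonymous substitutions.
Codon 4 (GCG, Ala): 3 synonymous substitutions.
Total: 2 + 1 + 3 + 3 = 9.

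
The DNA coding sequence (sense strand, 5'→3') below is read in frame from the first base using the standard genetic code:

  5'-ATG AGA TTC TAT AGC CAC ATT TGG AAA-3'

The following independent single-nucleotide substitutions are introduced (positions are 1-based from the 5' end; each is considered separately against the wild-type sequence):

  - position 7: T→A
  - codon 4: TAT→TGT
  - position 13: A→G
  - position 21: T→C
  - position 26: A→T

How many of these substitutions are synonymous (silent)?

Codon 3: TTC (Phe) → ATC (Ile) — missense.
Codon 4: TAT (Tyr) → TGT (Cys) — missense.
Codon 5: AGC (Ser) → GGC (Gly) — missense.
Codon 7: ATT (Ile) → ATC (Ile) — synonymous.
Codon 9: AAA (Lys) → ATA (Ile) — missense.
Synonymous: 1 of 5.

1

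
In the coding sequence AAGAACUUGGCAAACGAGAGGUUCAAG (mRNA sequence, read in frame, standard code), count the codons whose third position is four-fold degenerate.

1

Codon 1 AAG (Lys): third position 2-fold.
Codon 2 AAC (Asn): third position 2-fold.
Codon 3 UUG (Leu): third position 2-fold.
Codon 4 GCA (Ala): third position 4-fold.
Codon 5 AAC (Asn): third position 2-fold.
Codon 6 GAG (Glu): third position 2-fold.
Codon 7 AGG (Arg): third position 2-fold.
Codon 8 UUC (Phe): third position 2-fold.
Codon 9 AAG (Lys): third position 2-fold.
Four-fold degenerate third positions: 1.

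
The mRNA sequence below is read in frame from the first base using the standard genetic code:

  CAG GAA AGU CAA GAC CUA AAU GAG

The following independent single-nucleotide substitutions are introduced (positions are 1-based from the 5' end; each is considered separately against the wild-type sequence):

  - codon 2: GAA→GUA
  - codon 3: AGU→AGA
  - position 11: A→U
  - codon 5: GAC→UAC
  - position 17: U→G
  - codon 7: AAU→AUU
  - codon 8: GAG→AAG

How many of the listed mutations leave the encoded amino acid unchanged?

Codon 2: GAA (Glu) → GUA (Val) — missense.
Codon 3: AGU (Ser) → AGA (Arg) — missense.
Codon 4: CAA (Gln) → CUA (Leu) — missense.
Codon 5: GAC (Asp) → UAC (Tyr) — missense.
Codon 6: CUA (Leu) → CGA (Arg) — missense.
Codon 7: AAU (Asn) → AUU (Ile) — missense.
Codon 8: GAG (Glu) → AAG (Lys) — missense.
Synonymous: 0 of 7.

0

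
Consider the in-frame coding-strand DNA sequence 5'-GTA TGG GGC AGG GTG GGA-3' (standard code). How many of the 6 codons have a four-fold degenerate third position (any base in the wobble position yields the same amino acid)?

Codon 1 GTA (Val): third position 4-fold.
Codon 2 TGG (Trp): third position 1-fold.
Codon 3 GGC (Gly): third position 4-fold.
Codon 4 AGG (Arg): third position 2-fold.
Codon 5 GTG (Val): third position 4-fold.
Codon 6 GGA (Gly): third position 4-fold.
Four-fold degenerate third positions: 4.

4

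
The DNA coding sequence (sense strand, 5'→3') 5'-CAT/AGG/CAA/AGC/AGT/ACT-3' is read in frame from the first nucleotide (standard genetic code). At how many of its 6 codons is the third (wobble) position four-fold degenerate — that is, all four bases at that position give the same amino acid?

1

Codon 1 CAT (His): third position 2-fold.
Codon 2 AGG (Arg): third position 2-fold.
Codon 3 CAA (Gln): third position 2-fold.
Codon 4 AGC (Ser): third position 2-fold.
Codon 5 AGT (Ser): third position 2-fold.
Codon 6 ACT (Thr): third position 4-fold.
Four-fold degenerate third positions: 1.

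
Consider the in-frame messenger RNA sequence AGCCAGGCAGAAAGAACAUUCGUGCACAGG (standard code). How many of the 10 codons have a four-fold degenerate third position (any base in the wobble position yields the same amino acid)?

3

Codon 1 AGC (Ser): third position 2-fold.
Codon 2 CAG (Gln): third position 2-fold.
Codon 3 GCA (Ala): third position 4-fold.
Codon 4 GAA (Glu): third position 2-fold.
Codon 5 AGA (Arg): third position 2-fold.
Codon 6 ACA (Thr): third position 4-fold.
Codon 7 UUC (Phe): third position 2-fold.
Codon 8 GUG (Val): third position 4-fold.
Codon 9 CAC (His): third position 2-fold.
Codon 10 AGG (Arg): third position 2-fold.
Four-fold degenerate third positions: 3.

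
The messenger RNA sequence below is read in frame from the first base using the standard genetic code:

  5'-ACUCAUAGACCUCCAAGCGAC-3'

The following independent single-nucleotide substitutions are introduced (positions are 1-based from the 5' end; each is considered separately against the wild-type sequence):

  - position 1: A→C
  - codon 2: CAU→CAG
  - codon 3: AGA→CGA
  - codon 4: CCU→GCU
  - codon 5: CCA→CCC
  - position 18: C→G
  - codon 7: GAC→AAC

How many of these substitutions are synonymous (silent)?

Codon 1: ACU (Thr) → CCU (Pro) — missense.
Codon 2: CAU (His) → CAG (Gln) — missense.
Codon 3: AGA (Arg) → CGA (Arg) — synonymous.
Codon 4: CCU (Pro) → GCU (Ala) — missense.
Codon 5: CCA (Pro) → CCC (Pro) — synonymous.
Codon 6: AGC (Ser) → AGG (Arg) — missense.
Codon 7: GAC (Asp) → AAC (Asn) — missense.
Synonymous: 2 of 7.

2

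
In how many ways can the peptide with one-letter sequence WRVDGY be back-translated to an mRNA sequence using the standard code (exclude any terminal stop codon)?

Trp: 1 codon.
Arg: 6 codons.
Val: 4 codons.
Asp: 2 codons.
Gly: 4 codons.
Tyr: 2 codons.
1 × 6 × 4 × 2 × 4 × 2 = 384.

384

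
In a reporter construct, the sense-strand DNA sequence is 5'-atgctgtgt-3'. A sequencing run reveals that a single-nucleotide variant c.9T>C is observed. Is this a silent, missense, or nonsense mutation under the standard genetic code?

Position 9 falls in codon 3: TGT → Cys.
After the substitution the codon is TGC → Cys.
Both encode Cys, so the change is synonymous.

silent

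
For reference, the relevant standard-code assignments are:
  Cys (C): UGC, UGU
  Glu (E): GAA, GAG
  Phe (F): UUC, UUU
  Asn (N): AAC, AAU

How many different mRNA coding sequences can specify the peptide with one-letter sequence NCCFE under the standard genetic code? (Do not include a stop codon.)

32

Asn: 2 codons.
Cys: 2 codons.
Cys: 2 codons.
Phe: 2 codons.
Glu: 2 codons.
2 × 2 × 2 × 2 × 2 = 32.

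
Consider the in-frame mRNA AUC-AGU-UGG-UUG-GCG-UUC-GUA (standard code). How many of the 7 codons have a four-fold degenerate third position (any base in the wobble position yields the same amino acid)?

2

Codon 1 AUC (Ile): third position 3-fold.
Codon 2 AGU (Ser): third position 2-fold.
Codon 3 UGG (Trp): third position 1-fold.
Codon 4 UUG (Leu): third position 2-fold.
Codon 5 GCG (Ala): third position 4-fold.
Codon 6 UUC (Phe): third position 2-fold.
Codon 7 GUA (Val): third position 4-fold.
Four-fold degenerate third positions: 2.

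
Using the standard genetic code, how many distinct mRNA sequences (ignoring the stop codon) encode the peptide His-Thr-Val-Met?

His: 2 codons.
Thr: 4 codons.
Val: 4 codons.
Met: 1 codon.
2 × 4 × 4 × 1 = 32.

32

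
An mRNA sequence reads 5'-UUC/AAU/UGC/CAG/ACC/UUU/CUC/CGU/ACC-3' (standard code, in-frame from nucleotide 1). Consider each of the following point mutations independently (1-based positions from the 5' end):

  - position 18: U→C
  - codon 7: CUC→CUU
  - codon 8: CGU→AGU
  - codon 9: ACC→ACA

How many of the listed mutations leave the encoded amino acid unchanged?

3

Codon 6: UUU (Phe) → UUC (Phe) — synonymous.
Codon 7: CUC (Leu) → CUU (Leu) — synonymous.
Codon 8: CGU (Arg) → AGU (Ser) — missense.
Codon 9: ACC (Thr) → ACA (Thr) — synonymous.
Synonymous: 3 of 4.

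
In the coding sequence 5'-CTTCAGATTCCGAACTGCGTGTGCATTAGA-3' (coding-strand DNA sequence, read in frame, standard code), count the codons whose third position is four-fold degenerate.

3

Codon 1 CTT (Leu): third position 4-fold.
Codon 2 CAG (Gln): third position 2-fold.
Codon 3 ATT (Ile): third position 3-fold.
Codon 4 CCG (Pro): third position 4-fold.
Codon 5 AAC (Asn): third position 2-fold.
Codon 6 TGC (Cys): third position 2-fold.
Codon 7 GTG (Val): third position 4-fold.
Codon 8 TGC (Cys): third position 2-fold.
Codon 9 ATT (Ile): third position 3-fold.
Codon 10 AGA (Arg): third position 2-fold.
Four-fold degenerate third positions: 3.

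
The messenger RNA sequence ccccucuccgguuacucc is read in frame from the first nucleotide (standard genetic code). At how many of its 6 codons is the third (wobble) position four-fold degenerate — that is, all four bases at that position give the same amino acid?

Codon 1 CCC (Pro): third position 4-fold.
Codon 2 CUC (Leu): third position 4-fold.
Codon 3 UCC (Ser): third position 4-fold.
Codon 4 GGU (Gly): third position 4-fold.
Codon 5 UAC (Tyr): third position 2-fold.
Codon 6 UCC (Ser): third position 4-fold.
Four-fold degenerate third positions: 5.

5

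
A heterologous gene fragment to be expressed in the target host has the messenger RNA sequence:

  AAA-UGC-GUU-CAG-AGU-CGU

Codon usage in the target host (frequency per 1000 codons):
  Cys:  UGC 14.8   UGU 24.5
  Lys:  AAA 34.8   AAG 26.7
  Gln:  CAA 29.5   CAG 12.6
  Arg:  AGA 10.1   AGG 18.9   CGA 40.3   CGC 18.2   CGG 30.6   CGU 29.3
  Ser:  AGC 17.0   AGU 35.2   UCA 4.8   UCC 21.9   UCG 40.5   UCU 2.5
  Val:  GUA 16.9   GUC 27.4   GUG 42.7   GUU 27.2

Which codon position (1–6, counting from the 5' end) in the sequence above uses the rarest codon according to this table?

4

Codon 1 AAA (Lys): 34.8 per 1000.
Codon 2 UGC (Cys): 14.8 per 1000.
Codon 3 GUU (Val): 27.2 per 1000.
Codon 4 CAG (Gln): 12.6 per 1000.
Codon 5 AGU (Ser): 35.2 per 1000.
Codon 6 CGU (Arg): 29.3 per 1000.
Lowest frequency is 12.6 at codon 4.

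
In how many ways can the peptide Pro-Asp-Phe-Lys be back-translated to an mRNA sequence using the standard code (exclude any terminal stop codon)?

Pro: 4 codons.
Asp: 2 codons.
Phe: 2 codons.
Lys: 2 codons.
4 × 2 × 2 × 2 = 32.

32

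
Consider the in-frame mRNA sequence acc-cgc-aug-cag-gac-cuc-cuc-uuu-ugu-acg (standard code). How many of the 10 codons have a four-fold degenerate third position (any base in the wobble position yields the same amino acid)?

5

Codon 1 ACC (Thr): third position 4-fold.
Codon 2 CGC (Arg): third position 4-fold.
Codon 3 AUG (Met): third position 1-fold.
Codon 4 CAG (Gln): third position 2-fold.
Codon 5 GAC (Asp): third position 2-fold.
Codon 6 CUC (Leu): third position 4-fold.
Codon 7 CUC (Leu): third position 4-fold.
Codon 8 UUU (Phe): third position 2-fold.
Codon 9 UGU (Cys): third position 2-fold.
Codon 10 ACG (Thr): third position 4-fold.
Four-fold degenerate third positions: 5.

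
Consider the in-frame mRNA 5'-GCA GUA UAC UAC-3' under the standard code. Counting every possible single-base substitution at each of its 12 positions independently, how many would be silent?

8

Codon 1 (GCA, Ala): 3 synonymous substitutions.
Codon 2 (GUA, Val): 3 synonymous substitutions.
Codon 3 (UAC, Tyr): 1 synonymous substitution.
Codon 4 (UAC, Tyr): 1 synonymous substitution.
Total: 3 + 3 + 1 + 1 = 8.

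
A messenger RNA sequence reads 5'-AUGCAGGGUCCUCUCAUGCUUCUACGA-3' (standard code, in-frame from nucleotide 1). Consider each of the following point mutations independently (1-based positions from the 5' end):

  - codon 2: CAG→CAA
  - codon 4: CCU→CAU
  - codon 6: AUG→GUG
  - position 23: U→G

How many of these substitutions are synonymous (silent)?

Codon 2: CAG (Gln) → CAA (Gln) — synonymous.
Codon 4: CCU (Pro) → CAU (His) — missense.
Codon 6: AUG (Met) → GUG (Val) — missense.
Codon 8: CUA (Leu) → CGA (Arg) — missense.
Synonymous: 1 of 4.

1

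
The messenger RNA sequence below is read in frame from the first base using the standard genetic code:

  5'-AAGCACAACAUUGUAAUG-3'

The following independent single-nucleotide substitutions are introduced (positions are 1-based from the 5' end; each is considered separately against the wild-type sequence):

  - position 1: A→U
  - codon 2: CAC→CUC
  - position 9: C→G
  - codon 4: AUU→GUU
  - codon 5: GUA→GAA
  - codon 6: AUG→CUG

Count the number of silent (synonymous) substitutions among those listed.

Codon 1: AAG (Lys) → UAG (Stop) — nonsense.
Codon 2: CAC (His) → CUC (Leu) — missense.
Codon 3: AAC (Asn) → AAG (Lys) — missense.
Codon 4: AUU (Ile) → GUU (Val) — missense.
Codon 5: GUA (Val) → GAA (Glu) — missense.
Codon 6: AUG (Met) → CUG (Leu) — missense.
Synonymous: 0 of 6.

0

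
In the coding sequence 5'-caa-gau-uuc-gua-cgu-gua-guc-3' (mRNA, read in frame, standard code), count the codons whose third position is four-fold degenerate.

Codon 1 CAA (Gln): third position 2-fold.
Codon 2 GAU (Asp): third position 2-fold.
Codon 3 UUC (Phe): third position 2-fold.
Codon 4 GUA (Val): third position 4-fold.
Codon 5 CGU (Arg): third position 4-fold.
Codon 6 GUA (Val): third position 4-fold.
Codon 7 GUC (Val): third position 4-fold.
Four-fold degenerate third positions: 4.

4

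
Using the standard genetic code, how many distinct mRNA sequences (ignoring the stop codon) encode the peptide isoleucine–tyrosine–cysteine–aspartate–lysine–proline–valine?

768

Ile: 3 codons.
Tyr: 2 codons.
Cys: 2 codons.
Asp: 2 codons.
Lys: 2 codons.
Pro: 4 codons.
Val: 4 codons.
3 × 2 × 2 × 2 × 2 × 4 × 4 = 768.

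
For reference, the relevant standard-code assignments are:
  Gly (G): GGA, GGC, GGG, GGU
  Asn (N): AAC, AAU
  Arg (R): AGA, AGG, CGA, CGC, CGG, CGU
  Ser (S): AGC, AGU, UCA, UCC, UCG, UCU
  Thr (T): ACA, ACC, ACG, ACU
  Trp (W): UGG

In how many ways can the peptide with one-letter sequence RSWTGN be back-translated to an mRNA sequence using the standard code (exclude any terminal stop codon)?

Arg: 6 codons.
Ser: 6 codons.
Trp: 1 codon.
Thr: 4 codons.
Gly: 4 codons.
Asn: 2 codons.
6 × 6 × 1 × 4 × 4 × 2 = 1152.

1152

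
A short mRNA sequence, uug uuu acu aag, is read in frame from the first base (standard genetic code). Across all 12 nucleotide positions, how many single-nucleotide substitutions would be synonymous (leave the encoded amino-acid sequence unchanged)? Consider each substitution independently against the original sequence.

7

Codon 1 (UUG, Leu): 2 synonymous substitutions.
Codon 2 (UUU, Phe): 1 synonymous substitution.
Codon 3 (ACU, Thr): 3 synonymous substitutions.
Codon 4 (AAG, Lys): 1 synonymous substitution.
Total: 2 + 1 + 3 + 1 = 7.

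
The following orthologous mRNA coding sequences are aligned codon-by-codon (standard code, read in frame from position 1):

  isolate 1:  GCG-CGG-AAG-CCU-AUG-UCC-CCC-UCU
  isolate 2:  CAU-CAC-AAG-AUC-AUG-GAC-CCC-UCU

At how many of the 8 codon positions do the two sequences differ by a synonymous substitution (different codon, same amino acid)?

Codon 1: GCG Ala / CAU His — nonsynonymous.
Codon 2: CGG Arg / CAC His — nonsynonymous.
Codon 3: AAG Lys / AAG Lys — identical.
Codon 4: CCU Pro / AUC Ile — nonsynonymous.
Codon 5: AUG Met / AUG Met — identical.
Codon 6: UCC Ser / GAC Asp — nonsynonymous.
Codon 7: CCC Pro / CCC Pro — identical.
Codon 8: UCU Ser / UCU Ser — identical.
Synonymous differences: 0.

0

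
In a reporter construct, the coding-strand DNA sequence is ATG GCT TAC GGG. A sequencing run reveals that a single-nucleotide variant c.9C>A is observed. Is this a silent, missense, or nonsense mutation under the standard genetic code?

Position 9 falls in codon 3: TAC → Tyr.
After the substitution the codon is TAA → Stop.
The new codon is a stop codon, so this is a nonsense mutation.

nonsense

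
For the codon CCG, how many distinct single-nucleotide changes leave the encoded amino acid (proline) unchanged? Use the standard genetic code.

Position 1: none → 0 synonymous.
Position 2: none → 0 synonymous.
Position 3: CCU, CCC, CCA → 3 synonymous.
Total: 0 + 0 + 3 = 3.

3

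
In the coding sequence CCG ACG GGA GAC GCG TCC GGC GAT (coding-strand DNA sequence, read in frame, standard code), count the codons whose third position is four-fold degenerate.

6

Codon 1 CCG (Pro): third position 4-fold.
Codon 2 ACG (Thr): third position 4-fold.
Codon 3 GGA (Gly): third position 4-fold.
Codon 4 GAC (Asp): third position 2-fold.
Codon 5 GCG (Ala): third position 4-fold.
Codon 6 TCC (Ser): third position 4-fold.
Codon 7 GGC (Gly): third position 4-fold.
Codon 8 GAT (Asp): third position 2-fold.
Four-fold degenerate third positions: 6.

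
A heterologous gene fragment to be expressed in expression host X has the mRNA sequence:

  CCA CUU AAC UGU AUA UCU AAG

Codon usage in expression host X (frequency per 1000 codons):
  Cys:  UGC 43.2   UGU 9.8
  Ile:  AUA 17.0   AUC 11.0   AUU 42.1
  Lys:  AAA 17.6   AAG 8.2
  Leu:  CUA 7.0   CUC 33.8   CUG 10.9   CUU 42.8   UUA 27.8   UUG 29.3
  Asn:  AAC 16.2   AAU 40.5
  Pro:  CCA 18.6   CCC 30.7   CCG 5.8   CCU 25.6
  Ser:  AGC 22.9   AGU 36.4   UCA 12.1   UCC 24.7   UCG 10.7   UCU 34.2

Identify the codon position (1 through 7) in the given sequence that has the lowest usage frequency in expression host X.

7

Codon 1 CCA (Pro): 18.6 per 1000.
Codon 2 CUU (Leu): 42.8 per 1000.
Codon 3 AAC (Asn): 16.2 per 1000.
Codon 4 UGU (Cys): 9.8 per 1000.
Codon 5 AUA (Ile): 17.0 per 1000.
Codon 6 UCU (Ser): 34.2 per 1000.
Codon 7 AAG (Lys): 8.2 per 1000.
Lowest frequency is 8.2 at codon 7.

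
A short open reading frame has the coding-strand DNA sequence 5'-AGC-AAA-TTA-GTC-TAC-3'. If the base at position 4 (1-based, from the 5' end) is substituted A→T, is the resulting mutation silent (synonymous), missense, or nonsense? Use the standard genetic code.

Position 4 falls in codon 2: AAA → Lys.
After the substitution the codon is TAA → Stop.
The new codon is a stop codon, so this is a nonsense mutation.

nonsense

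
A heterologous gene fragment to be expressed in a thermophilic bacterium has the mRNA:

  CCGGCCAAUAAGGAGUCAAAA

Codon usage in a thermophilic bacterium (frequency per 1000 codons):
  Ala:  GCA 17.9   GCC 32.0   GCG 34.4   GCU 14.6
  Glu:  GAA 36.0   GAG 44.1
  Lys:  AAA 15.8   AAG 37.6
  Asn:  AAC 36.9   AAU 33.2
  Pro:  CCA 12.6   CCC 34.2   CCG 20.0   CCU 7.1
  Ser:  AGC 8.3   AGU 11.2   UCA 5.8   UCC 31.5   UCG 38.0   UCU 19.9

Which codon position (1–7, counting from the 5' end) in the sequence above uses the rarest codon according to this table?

6

Codon 1 CCG (Pro): 20.0 per 1000.
Codon 2 GCC (Ala): 32.0 per 1000.
Codon 3 AAU (Asn): 33.2 per 1000.
Codon 4 AAG (Lys): 37.6 per 1000.
Codon 5 GAG (Glu): 44.1 per 1000.
Codon 6 UCA (Ser): 5.8 per 1000.
Codon 7 AAA (Lys): 15.8 per 1000.
Lowest frequency is 5.8 at codon 6.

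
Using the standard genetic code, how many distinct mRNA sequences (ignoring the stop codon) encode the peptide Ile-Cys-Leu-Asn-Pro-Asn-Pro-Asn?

4608

Ile: 3 codons.
Cys: 2 codons.
Leu: 6 codons.
Asn: 2 codons.
Pro: 4 codons.
Asn: 2 codons.
Pro: 4 codons.
Asn: 2 codons.
3 × 2 × 6 × 2 × 4 × 2 × 4 × 2 = 4608.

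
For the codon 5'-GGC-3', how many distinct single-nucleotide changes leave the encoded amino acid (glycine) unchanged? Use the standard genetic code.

Position 1: none → 0 synonymous.
Position 2: none → 0 synonymous.
Position 3: GGT, GGA, GGG → 3 synonymous.
Total: 0 + 0 + 3 = 3.

3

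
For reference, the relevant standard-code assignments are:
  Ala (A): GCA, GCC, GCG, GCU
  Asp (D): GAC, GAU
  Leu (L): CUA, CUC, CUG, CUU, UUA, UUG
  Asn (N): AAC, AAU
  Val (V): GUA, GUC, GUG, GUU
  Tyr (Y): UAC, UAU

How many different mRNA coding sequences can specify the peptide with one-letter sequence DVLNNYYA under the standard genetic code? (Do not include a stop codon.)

3072

Asp: 2 codons.
Val: 4 codons.
Leu: 6 codons.
Asn: 2 codons.
Asn: 2 codons.
Tyr: 2 codons.
Tyr: 2 codons.
Ala: 4 codons.
2 × 4 × 6 × 2 × 2 × 2 × 2 × 4 = 3072.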